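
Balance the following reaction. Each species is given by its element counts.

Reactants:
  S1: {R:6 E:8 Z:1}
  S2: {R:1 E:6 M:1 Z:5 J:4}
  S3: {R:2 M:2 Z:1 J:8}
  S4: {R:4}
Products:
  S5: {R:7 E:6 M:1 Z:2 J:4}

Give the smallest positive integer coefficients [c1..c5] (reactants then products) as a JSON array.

Coefficients: [3, 1, 2, 3, 5]

R: 3·6+1·1+2·2+3·4 = 35 | 5·7 = 35
E: 3·8+1·6+2·0+3·0 = 30 | 5·6 = 30
M: 3·0+1·1+2·2+3·0 = 5 | 5·1 = 5
Z: 3·1+1·5+2·1+3·0 = 10 | 5·2 = 10
J: 3·0+1·4+2·8+3·0 = 20 | 5·4 = 20
gcd(3,1,2,3,5) = 1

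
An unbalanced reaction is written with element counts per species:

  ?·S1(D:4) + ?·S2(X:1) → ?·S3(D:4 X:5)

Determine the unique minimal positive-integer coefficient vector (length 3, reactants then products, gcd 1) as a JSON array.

Coefficients: [1, 5, 1]

D: 1·4+5·0 = 4 | 1·4 = 4
X: 1·0+5·1 = 5 | 1·5 = 5
gcd(1,5,1) = 1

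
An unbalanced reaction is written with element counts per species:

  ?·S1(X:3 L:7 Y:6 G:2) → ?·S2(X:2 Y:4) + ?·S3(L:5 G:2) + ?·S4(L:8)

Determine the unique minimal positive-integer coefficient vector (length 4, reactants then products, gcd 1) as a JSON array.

Coefficients: [4, 6, 4, 1]

X: 4·3 = 12 | 6·2+4·0+1·0 = 12
L: 4·7 = 28 | 6·0+4·5+1·8 = 28
Y: 4·6 = 24 | 6·4+4·0+1·0 = 24
G: 4·2 = 8 | 6·0+4·2+1·0 = 8
gcd(4,6,4,1) = 1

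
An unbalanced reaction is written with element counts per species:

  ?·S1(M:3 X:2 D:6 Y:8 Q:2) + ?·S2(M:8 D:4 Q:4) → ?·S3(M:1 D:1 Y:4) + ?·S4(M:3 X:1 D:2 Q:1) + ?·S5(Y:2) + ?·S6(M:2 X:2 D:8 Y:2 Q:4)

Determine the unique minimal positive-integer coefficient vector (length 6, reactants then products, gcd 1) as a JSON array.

M: 4·3+1·8 = 20 | 4·1+4·3+6·0+2·2 = 20
X: 4·2+1·0 = 8 | 4·0+4·1+6·0+2·2 = 8
D: 4·6+1·4 = 28 | 4·1+4·2+6·0+2·8 = 28
Y: 4·8+1·0 = 32 | 4·4+4·0+6·2+2·2 = 32
Q: 4·2+1·4 = 12 | 4·0+4·1+6·0+2·4 = 12
gcd(4,1,4,4,6,2) = 1

Coefficients: [4, 1, 4, 4, 6, 2]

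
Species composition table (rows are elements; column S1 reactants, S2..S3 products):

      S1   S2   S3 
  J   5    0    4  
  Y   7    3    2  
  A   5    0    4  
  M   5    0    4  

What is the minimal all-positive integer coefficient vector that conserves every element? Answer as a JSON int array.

Coefficients: [4, 6, 5]

J: 4·5 = 20 | 6·0+5·4 = 20
Y: 4·7 = 28 | 6·3+5·2 = 28
A: 4·5 = 20 | 6·0+5·4 = 20
M: 4·5 = 20 | 6·0+5·4 = 20
gcd(4,6,5) = 1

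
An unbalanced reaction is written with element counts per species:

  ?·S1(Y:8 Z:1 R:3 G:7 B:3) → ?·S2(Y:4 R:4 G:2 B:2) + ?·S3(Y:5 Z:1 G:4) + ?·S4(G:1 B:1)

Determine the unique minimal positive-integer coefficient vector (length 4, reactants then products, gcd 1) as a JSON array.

Coefficients: [4, 3, 4, 6]

Y: 4·8 = 32 | 3·4+4·5+6·0 = 32
Z: 4·1 = 4 | 3·0+4·1+6·0 = 4
R: 4·3 = 12 | 3·4+4·0+6·0 = 12
G: 4·7 = 28 | 3·2+4·4+6·1 = 28
B: 4·3 = 12 | 3·2+4·0+6·1 = 12
gcd(4,3,4,6) = 1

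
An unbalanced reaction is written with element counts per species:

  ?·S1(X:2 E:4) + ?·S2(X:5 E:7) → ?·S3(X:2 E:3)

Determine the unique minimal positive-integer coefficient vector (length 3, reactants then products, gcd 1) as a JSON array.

Coefficients: [1, 2, 6]

X: 1·2+2·5 = 12 | 6·2 = 12
E: 1·4+2·7 = 18 | 6·3 = 18
gcd(1,2,6) = 1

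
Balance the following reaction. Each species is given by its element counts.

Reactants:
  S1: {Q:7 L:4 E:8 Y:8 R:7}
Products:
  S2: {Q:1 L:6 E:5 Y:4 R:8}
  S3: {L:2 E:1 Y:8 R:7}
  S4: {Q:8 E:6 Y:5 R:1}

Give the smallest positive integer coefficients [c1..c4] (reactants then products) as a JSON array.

Coefficients: [5, 3, 1, 4]

Q: 5·7 = 35 | 3·1+1·0+4·8 = 35
L: 5·4 = 20 | 3·6+1·2+4·0 = 20
E: 5·8 = 40 | 3·5+1·1+4·6 = 40
Y: 5·8 = 40 | 3·4+1·8+4·5 = 40
R: 5·7 = 35 | 3·8+1·7+4·1 = 35
gcd(5,3,1,4) = 1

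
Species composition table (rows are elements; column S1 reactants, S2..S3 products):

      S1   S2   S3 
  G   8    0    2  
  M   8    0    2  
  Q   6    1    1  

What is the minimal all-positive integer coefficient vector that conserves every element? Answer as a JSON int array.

G: 1·8 = 8 | 2·0+4·2 = 8
M: 1·8 = 8 | 2·0+4·2 = 8
Q: 1·6 = 6 | 2·1+4·1 = 6
gcd(1,2,4) = 1

Coefficients: [1, 2, 4]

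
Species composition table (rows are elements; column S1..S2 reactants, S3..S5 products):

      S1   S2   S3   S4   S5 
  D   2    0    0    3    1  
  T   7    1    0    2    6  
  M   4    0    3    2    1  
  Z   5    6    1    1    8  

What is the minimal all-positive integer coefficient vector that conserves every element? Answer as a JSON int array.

D: 4·2+4·0 = 8 | 3·0+1·3+5·1 = 8
T: 4·7+4·1 = 32 | 3·0+1·2+5·6 = 32
M: 4·4+4·0 = 16 | 3·3+1·2+5·1 = 16
Z: 4·5+4·6 = 44 | 3·1+1·1+5·8 = 44
gcd(4,4,3,1,5) = 1

Coefficients: [4, 4, 3, 1, 5]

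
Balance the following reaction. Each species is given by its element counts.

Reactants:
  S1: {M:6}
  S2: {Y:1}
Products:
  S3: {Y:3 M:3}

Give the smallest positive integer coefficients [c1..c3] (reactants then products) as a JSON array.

Y: 1·0+6·1 = 6 | 2·3 = 6
M: 1·6+6·0 = 6 | 2·3 = 6
gcd(1,6,2) = 1

Coefficients: [1, 6, 2]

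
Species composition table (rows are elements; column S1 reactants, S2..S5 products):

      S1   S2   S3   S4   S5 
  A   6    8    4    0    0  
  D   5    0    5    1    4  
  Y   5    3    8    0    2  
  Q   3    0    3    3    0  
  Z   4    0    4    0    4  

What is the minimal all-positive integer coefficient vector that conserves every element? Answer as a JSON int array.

A: 6·6 = 36 | 4·8+1·4+5·0+5·0 = 36
D: 6·5 = 30 | 4·0+1·5+5·1+5·4 = 30
Y: 6·5 = 30 | 4·3+1·8+5·0+5·2 = 30
Q: 6·3 = 18 | 4·0+1·3+5·3+5·0 = 18
Z: 6·4 = 24 | 4·0+1·4+5·0+5·4 = 24
gcd(6,4,1,5,5) = 1

Coefficients: [6, 4, 1, 5, 5]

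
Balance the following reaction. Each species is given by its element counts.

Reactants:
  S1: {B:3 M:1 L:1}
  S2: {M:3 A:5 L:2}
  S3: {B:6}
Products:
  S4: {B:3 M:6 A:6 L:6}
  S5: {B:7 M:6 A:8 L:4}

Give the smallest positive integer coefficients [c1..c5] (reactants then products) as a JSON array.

B: 6·3+6·0+1·6 = 24 | 1·3+3·7 = 24
M: 6·1+6·3+1·0 = 24 | 1·6+3·6 = 24
A: 6·0+6·5+1·0 = 30 | 1·6+3·8 = 30
L: 6·1+6·2+1·0 = 18 | 1·6+3·4 = 18
gcd(6,6,1,1,3) = 1

Coefficients: [6, 6, 1, 1, 3]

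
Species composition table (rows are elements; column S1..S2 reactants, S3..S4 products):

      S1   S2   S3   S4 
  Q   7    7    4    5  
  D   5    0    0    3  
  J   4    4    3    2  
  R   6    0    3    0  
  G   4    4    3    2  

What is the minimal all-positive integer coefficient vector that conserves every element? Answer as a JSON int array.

Q: 3·7+4·7 = 49 | 6·4+5·5 = 49
D: 3·5+4·0 = 15 | 6·0+5·3 = 15
J: 3·4+4·4 = 28 | 6·3+5·2 = 28
R: 3·6+4·0 = 18 | 6·3+5·0 = 18
G: 3·4+4·4 = 28 | 6·3+5·2 = 28
gcd(3,4,6,5) = 1

Coefficients: [3, 4, 6, 5]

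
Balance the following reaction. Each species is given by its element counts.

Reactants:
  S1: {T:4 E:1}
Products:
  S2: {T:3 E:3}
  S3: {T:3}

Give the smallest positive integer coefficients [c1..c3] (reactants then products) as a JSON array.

T: 3·4 = 12 | 1·3+3·3 = 12
E: 3·1 = 3 | 1·3+3·0 = 3
gcd(3,1,3) = 1

Coefficients: [3, 1, 3]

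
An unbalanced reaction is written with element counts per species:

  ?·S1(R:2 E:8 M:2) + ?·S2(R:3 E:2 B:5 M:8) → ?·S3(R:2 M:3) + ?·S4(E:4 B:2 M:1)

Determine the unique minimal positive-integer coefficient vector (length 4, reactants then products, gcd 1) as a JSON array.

Coefficients: [2, 2, 5, 5]

R: 2·2+2·3 = 10 | 5·2+5·0 = 10
E: 2·8+2·2 = 20 | 5·0+5·4 = 20
B: 2·0+2·5 = 10 | 5·0+5·2 = 10
M: 2·2+2·8 = 20 | 5·3+5·1 = 20
gcd(2,2,5,5) = 1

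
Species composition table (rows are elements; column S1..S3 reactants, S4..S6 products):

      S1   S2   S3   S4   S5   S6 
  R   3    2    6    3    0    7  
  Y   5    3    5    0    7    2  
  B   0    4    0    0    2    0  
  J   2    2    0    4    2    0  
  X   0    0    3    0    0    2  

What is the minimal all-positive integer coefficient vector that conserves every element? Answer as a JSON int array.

R: 5·3+3·2+4·6 = 45 | 1·3+6·0+6·7 = 45
Y: 5·5+3·3+4·5 = 54 | 1·0+6·7+6·2 = 54
B: 5·0+3·4+4·0 = 12 | 1·0+6·2+6·0 = 12
J: 5·2+3·2+4·0 = 16 | 1·4+6·2+6·0 = 16
X: 5·0+3·0+4·3 = 12 | 1·0+6·0+6·2 = 12
gcd(5,3,4,1,6,6) = 1

Coefficients: [5, 3, 4, 1, 6, 6]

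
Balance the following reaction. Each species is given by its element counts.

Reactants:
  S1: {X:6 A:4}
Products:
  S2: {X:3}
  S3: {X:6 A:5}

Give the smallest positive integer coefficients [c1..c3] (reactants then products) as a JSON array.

X: 5·6 = 30 | 2·3+4·6 = 30
A: 5·4 = 20 | 2·0+4·5 = 20
gcd(5,2,4) = 1

Coefficients: [5, 2, 4]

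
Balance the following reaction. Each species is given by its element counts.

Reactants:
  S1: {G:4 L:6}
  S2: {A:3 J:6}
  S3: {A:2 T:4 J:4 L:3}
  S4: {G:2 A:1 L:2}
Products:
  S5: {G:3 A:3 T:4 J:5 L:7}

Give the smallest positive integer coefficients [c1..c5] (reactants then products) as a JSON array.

Coefficients: [3, 1, 6, 3, 6]

G: 3·4+1·0+6·0+3·2 = 18 | 6·3 = 18
A: 3·0+1·3+6·2+3·1 = 18 | 6·3 = 18
T: 3·0+1·0+6·4+3·0 = 24 | 6·4 = 24
J: 3·0+1·6+6·4+3·0 = 30 | 6·5 = 30
L: 3·6+1·0+6·3+3·2 = 42 | 6·7 = 42
gcd(3,1,6,3,6) = 1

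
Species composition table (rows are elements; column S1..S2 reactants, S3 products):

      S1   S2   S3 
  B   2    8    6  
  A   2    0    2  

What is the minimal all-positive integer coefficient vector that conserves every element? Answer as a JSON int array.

Coefficients: [2, 1, 2]

B: 2·2+1·8 = 12 | 2·6 = 12
A: 2·2+1·0 = 4 | 2·2 = 4
gcd(2,1,2) = 1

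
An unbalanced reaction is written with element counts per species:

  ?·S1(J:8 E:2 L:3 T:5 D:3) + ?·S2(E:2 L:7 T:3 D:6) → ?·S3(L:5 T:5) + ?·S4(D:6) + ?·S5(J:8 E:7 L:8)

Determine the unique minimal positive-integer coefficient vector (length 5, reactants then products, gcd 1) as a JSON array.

J: 2·8+5·0 = 16 | 5·0+6·0+2·8 = 16
E: 2·2+5·2 = 14 | 5·0+6·0+2·7 = 14
L: 2·3+5·7 = 41 | 5·5+6·0+2·8 = 41
T: 2·5+5·3 = 25 | 5·5+6·0+2·0 = 25
D: 2·3+5·6 = 36 | 5·0+6·6+2·0 = 36
gcd(2,5,5,6,2) = 1

Coefficients: [2, 5, 5, 6, 2]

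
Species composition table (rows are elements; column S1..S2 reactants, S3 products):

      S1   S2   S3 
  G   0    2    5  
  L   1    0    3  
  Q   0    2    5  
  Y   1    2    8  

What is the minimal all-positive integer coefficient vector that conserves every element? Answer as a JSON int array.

G: 6·0+5·2 = 10 | 2·5 = 10
L: 6·1+5·0 = 6 | 2·3 = 6
Q: 6·0+5·2 = 10 | 2·5 = 10
Y: 6·1+5·2 = 16 | 2·8 = 16
gcd(6,5,2) = 1

Coefficients: [6, 5, 2]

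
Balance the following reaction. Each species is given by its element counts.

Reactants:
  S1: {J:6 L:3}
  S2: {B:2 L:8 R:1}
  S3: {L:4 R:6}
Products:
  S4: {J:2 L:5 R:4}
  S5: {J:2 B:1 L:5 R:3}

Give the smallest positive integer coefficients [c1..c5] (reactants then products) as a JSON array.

Coefficients: [3, 2, 5, 5, 4]

J: 3·6+2·0+5·0 = 18 | 5·2+4·2 = 18
B: 3·0+2·2+5·0 = 4 | 5·0+4·1 = 4
L: 3·3+2·8+5·4 = 45 | 5·5+4·5 = 45
R: 3·0+2·1+5·6 = 32 | 5·4+4·3 = 32
gcd(3,2,5,5,4) = 1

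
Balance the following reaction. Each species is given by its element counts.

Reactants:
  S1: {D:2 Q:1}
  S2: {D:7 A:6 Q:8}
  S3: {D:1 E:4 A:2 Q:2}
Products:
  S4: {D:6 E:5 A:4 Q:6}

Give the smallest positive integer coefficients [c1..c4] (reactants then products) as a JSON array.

D: 6·2+1·7+5·1 = 24 | 4·6 = 24
E: 6·0+1·0+5·4 = 20 | 4·5 = 20
A: 6·0+1·6+5·2 = 16 | 4·4 = 16
Q: 6·1+1·8+5·2 = 24 | 4·6 = 24
gcd(6,1,5,4) = 1

Coefficients: [6, 1, 5, 4]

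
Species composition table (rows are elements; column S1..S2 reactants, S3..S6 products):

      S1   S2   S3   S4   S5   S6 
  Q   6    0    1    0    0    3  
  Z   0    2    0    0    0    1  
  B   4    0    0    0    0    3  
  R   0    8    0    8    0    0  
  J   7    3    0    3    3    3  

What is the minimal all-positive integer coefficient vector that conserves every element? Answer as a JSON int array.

Q: 3·6+2·0 = 18 | 6·1+2·0+3·0+4·3 = 18
Z: 3·0+2·2 = 4 | 6·0+2·0+3·0+4·1 = 4
B: 3·4+2·0 = 12 | 6·0+2·0+3·0+4·3 = 12
R: 3·0+2·8 = 16 | 6·0+2·8+3·0+4·0 = 16
J: 3·7+2·3 = 27 | 6·0+2·3+3·3+4·3 = 27
gcd(3,2,6,2,3,4) = 1

Coefficients: [3, 2, 6, 2, 3, 4]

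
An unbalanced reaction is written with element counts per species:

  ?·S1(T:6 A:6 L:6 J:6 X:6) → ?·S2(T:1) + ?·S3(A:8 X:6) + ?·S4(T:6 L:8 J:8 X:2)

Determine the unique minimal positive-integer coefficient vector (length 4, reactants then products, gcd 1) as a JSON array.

T: 4·6 = 24 | 6·1+3·0+3·6 = 24
A: 4·6 = 24 | 6·0+3·8+3·0 = 24
L: 4·6 = 24 | 6·0+3·0+3·8 = 24
J: 4·6 = 24 | 6·0+3·0+3·8 = 24
X: 4·6 = 24 | 6·0+3·6+3·2 = 24
gcd(4,6,3,3) = 1

Coefficients: [4, 6, 3, 3]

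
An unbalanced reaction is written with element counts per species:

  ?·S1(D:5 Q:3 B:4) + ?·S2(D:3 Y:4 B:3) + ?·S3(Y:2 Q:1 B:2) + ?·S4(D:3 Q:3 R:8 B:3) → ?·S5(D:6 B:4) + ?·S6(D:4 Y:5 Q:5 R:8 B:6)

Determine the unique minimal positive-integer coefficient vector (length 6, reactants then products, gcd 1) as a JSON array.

D: 2·5+4·3+2·0+4·3 = 34 | 3·6+4·4 = 34
Y: 2·0+4·4+2·2+4·0 = 20 | 3·0+4·5 = 20
Q: 2·3+4·0+2·1+4·3 = 20 | 3·0+4·5 = 20
R: 2·0+4·0+2·0+4·8 = 32 | 3·0+4·8 = 32
B: 2·4+4·3+2·2+4·3 = 36 | 3·4+4·6 = 36
gcd(2,4,2,4,3,4) = 1

Coefficients: [2, 4, 2, 4, 3, 4]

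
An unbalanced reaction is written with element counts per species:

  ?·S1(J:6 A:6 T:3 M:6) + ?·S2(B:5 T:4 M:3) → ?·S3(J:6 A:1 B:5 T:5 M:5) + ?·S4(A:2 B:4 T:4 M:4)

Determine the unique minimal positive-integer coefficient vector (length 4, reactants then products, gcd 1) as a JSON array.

Coefficients: [2, 6, 2, 5]

J: 2·6+6·0 = 12 | 2·6+5·0 = 12
A: 2·6+6·0 = 12 | 2·1+5·2 = 12
B: 2·0+6·5 = 30 | 2·5+5·4 = 30
T: 2·3+6·4 = 30 | 2·5+5·4 = 30
M: 2·6+6·3 = 30 | 2·5+5·4 = 30
gcd(2,6,2,5) = 1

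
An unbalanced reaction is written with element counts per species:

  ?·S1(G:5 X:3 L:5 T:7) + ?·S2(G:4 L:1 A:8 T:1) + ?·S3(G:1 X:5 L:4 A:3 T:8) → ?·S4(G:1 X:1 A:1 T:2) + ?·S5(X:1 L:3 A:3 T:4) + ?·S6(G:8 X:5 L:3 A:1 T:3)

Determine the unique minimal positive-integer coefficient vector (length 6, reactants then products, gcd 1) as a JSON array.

Coefficients: [2, 2, 3, 5, 6, 2]

G: 2·5+2·4+3·1 = 21 | 5·1+6·0+2·8 = 21
X: 2·3+2·0+3·5 = 21 | 5·1+6·1+2·5 = 21
L: 2·5+2·1+3·4 = 24 | 5·0+6·3+2·3 = 24
A: 2·0+2·8+3·3 = 25 | 5·1+6·3+2·1 = 25
T: 2·7+2·1+3·8 = 40 | 5·2+6·4+2·3 = 40
gcd(2,2,3,5,6,2) = 1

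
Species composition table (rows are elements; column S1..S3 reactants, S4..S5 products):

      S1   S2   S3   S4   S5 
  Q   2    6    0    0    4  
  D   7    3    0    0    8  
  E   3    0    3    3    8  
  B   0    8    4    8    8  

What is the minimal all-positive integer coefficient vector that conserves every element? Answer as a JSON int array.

Coefficients: [3, 1, 6, 1, 3]

Q: 3·2+1·6+6·0 = 12 | 1·0+3·4 = 12
D: 3·7+1·3+6·0 = 24 | 1·0+3·8 = 24
E: 3·3+1·0+6·3 = 27 | 1·3+3·8 = 27
B: 3·0+1·8+6·4 = 32 | 1·8+3·8 = 32
gcd(3,1,6,1,3) = 1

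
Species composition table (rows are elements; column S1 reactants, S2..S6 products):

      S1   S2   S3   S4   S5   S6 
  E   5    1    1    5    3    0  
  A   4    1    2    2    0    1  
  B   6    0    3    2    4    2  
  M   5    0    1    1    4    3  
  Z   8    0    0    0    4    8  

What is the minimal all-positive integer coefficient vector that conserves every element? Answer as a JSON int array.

E: 6·5 = 30 | 5·1+4·1+3·5+2·3+5·0 = 30
A: 6·4 = 24 | 5·1+4·2+3·2+2·0+5·1 = 24
B: 6·6 = 36 | 5·0+4·3+3·2+2·4+5·2 = 36
M: 6·5 = 30 | 5·0+4·1+3·1+2·4+5·3 = 30
Z: 6·8 = 48 | 5·0+4·0+3·0+2·4+5·8 = 48
gcd(6,5,4,3,2,5) = 1

Coefficients: [6, 5, 4, 3, 2, 5]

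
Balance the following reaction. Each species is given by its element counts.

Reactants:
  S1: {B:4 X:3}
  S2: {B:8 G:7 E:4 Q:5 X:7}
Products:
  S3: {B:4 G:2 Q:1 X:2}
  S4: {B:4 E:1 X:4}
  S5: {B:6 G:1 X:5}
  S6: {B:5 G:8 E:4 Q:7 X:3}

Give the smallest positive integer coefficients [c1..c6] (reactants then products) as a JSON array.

B: 6·4+3·8 = 48 | 1·4+4·4+3·6+2·5 = 48
G: 6·0+3·7 = 21 | 1·2+4·0+3·1+2·8 = 21
E: 6·0+3·4 = 12 | 1·0+4·1+3·0+2·4 = 12
Q: 6·0+3·5 = 15 | 1·1+4·0+3·0+2·7 = 15
X: 6·3+3·7 = 39 | 1·2+4·4+3·5+2·3 = 39
gcd(6,3,1,4,3,2) = 1

Coefficients: [6, 3, 1, 4, 3, 2]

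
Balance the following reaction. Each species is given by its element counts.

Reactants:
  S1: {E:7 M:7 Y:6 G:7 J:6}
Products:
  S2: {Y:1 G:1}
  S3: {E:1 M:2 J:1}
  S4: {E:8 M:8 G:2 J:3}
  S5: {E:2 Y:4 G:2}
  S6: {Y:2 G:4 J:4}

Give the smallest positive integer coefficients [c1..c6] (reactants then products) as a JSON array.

E: 4·7 = 28 | 6·0+6·1+2·8+3·2+3·0 = 28
M: 4·7 = 28 | 6·0+6·2+2·8+3·0+3·0 = 28
Y: 4·6 = 24 | 6·1+6·0+2·0+3·4+3·2 = 24
G: 4·7 = 28 | 6·1+6·0+2·2+3·2+3·4 = 28
J: 4·6 = 24 | 6·0+6·1+2·3+3·0+3·4 = 24
gcd(4,6,6,2,3,3) = 1

Coefficients: [4, 6, 6, 2, 3, 3]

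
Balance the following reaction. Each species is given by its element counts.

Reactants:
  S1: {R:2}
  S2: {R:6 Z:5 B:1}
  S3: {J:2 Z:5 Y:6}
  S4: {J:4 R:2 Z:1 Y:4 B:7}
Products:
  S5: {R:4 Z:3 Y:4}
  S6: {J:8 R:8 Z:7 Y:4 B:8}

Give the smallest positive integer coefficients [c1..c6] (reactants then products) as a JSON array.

J: 6·0+1·0+2·2+1·4 = 8 | 3·0+1·8 = 8
R: 6·2+1·6+2·0+1·2 = 20 | 3·4+1·8 = 20
Z: 6·0+1·5+2·5+1·1 = 16 | 3·3+1·7 = 16
Y: 6·0+1·0+2·6+1·4 = 16 | 3·4+1·4 = 16
B: 6·0+1·1+2·0+1·7 = 8 | 3·0+1·8 = 8
gcd(6,1,2,1,3,1) = 1

Coefficients: [6, 1, 2, 1, 3, 1]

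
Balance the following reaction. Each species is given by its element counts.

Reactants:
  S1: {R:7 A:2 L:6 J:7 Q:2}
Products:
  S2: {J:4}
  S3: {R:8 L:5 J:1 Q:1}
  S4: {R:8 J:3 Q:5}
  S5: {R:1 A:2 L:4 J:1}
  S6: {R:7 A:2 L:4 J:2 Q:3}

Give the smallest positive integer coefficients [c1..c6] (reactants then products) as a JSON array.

R: 5·7 = 35 | 6·0+2·8+1·8+4·1+1·7 = 35
A: 5·2 = 10 | 6·0+2·0+1·0+4·2+1·2 = 10
L: 5·6 = 30 | 6·0+2·5+1·0+4·4+1·4 = 30
J: 5·7 = 35 | 6·4+2·1+1·3+4·1+1·2 = 35
Q: 5·2 = 10 | 6·0+2·1+1·5+4·0+1·3 = 10
gcd(5,6,2,1,4,1) = 1

Coefficients: [5, 6, 2, 1, 4, 1]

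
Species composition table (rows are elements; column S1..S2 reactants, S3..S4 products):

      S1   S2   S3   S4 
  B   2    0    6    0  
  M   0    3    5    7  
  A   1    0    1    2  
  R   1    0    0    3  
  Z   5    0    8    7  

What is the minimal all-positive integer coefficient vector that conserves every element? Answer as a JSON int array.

Coefficients: [3, 4, 1, 1]

B: 3·2+4·0 = 6 | 1·6+1·0 = 6
M: 3·0+4·3 = 12 | 1·5+1·7 = 12
A: 3·1+4·0 = 3 | 1·1+1·2 = 3
R: 3·1+4·0 = 3 | 1·0+1·3 = 3
Z: 3·5+4·0 = 15 | 1·8+1·7 = 15
gcd(3,4,1,1) = 1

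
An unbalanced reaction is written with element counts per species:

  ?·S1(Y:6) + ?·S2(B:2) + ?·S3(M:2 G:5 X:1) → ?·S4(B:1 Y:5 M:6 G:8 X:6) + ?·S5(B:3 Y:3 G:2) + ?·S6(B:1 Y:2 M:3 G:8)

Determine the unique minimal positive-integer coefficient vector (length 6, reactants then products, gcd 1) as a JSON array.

Coefficients: [3, 6, 6, 1, 3, 2]

B: 3·0+6·2+6·0 = 12 | 1·1+3·3+2·1 = 12
Y: 3·6+6·0+6·0 = 18 | 1·5+3·3+2·2 = 18
M: 3·0+6·0+6·2 = 12 | 1·6+3·0+2·3 = 12
G: 3·0+6·0+6·5 = 30 | 1·8+3·2+2·8 = 30
X: 3·0+6·0+6·1 = 6 | 1·6+3·0+2·0 = 6
gcd(3,6,6,1,3,2) = 1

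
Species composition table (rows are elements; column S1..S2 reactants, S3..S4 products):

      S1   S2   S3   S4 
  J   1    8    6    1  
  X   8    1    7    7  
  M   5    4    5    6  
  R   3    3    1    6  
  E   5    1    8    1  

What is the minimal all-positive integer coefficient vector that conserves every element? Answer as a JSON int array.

J: 5·1+2·8 = 21 | 3·6+3·1 = 21
X: 5·8+2·1 = 42 | 3·7+3·7 = 42
M: 5·5+2·4 = 33 | 3·5+3·6 = 33
R: 5·3+2·3 = 21 | 3·1+3·6 = 21
E: 5·5+2·1 = 27 | 3·8+3·1 = 27
gcd(5,2,3,3) = 1

Coefficients: [5, 2, 3, 3]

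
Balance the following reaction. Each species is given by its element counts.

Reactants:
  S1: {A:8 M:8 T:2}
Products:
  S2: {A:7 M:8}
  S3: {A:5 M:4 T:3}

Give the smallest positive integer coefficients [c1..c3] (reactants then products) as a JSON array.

Coefficients: [3, 2, 2]

A: 3·8 = 24 | 2·7+2·5 = 24
M: 3·8 = 24 | 2·8+2·4 = 24
T: 3·2 = 6 | 2·0+2·3 = 6
gcd(3,2,2) = 1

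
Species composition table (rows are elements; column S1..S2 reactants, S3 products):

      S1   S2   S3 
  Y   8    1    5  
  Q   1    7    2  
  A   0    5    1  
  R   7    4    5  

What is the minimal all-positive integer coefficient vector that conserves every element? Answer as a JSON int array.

Y: 3·8+1·1 = 25 | 5·5 = 25
Q: 3·1+1·7 = 10 | 5·2 = 10
A: 3·0+1·5 = 5 | 5·1 = 5
R: 3·7+1·4 = 25 | 5·5 = 25
gcd(3,1,5) = 1

Coefficients: [3, 1, 5]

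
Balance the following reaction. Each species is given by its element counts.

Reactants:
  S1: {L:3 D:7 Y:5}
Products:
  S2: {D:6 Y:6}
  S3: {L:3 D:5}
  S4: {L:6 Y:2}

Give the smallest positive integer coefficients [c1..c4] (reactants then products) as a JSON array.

Coefficients: [4, 3, 2, 1]

L: 4·3 = 12 | 3·0+2·3+1·6 = 12
D: 4·7 = 28 | 3·6+2·5+1·0 = 28
Y: 4·5 = 20 | 3·6+2·0+1·2 = 20
gcd(4,3,2,1) = 1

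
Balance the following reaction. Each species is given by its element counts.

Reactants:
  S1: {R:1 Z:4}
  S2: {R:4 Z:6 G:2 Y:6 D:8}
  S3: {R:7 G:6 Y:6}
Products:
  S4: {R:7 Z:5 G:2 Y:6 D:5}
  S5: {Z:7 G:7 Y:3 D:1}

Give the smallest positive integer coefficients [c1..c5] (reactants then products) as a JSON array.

R: 5·1+4·4+3·7 = 42 | 6·7+2·0 = 42
Z: 5·4+4·6+3·0 = 44 | 6·5+2·7 = 44
G: 5·0+4·2+3·6 = 26 | 6·2+2·7 = 26
Y: 5·0+4·6+3·6 = 42 | 6·6+2·3 = 42
D: 5·0+4·8+3·0 = 32 | 6·5+2·1 = 32
gcd(5,4,3,6,2) = 1

Coefficients: [5, 4, 3, 6, 2]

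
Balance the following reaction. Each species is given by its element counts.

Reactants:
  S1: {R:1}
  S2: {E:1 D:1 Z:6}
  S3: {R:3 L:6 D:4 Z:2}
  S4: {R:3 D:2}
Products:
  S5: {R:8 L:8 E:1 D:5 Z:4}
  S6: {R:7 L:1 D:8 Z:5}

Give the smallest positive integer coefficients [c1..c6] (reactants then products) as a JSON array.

Coefficients: [3, 2, 3, 6, 2, 2]

R: 3·1+2·0+3·3+6·3 = 30 | 2·8+2·7 = 30
L: 3·0+2·0+3·6+6·0 = 18 | 2·8+2·1 = 18
E: 3·0+2·1+3·0+6·0 = 2 | 2·1+2·0 = 2
D: 3·0+2·1+3·4+6·2 = 26 | 2·5+2·8 = 26
Z: 3·0+2·6+3·2+6·0 = 18 | 2·4+2·5 = 18
gcd(3,2,3,6,2,2) = 1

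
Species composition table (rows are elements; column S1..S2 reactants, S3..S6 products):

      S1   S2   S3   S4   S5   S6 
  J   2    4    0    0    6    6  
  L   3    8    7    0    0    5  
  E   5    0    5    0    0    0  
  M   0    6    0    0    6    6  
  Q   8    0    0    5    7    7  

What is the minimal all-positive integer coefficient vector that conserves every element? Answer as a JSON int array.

Coefficients: [5, 5, 5, 1, 1, 4]

J: 5·2+5·4 = 30 | 5·0+1·0+1·6+4·6 = 30
L: 5·3+5·8 = 55 | 5·7+1·0+1·0+4·5 = 55
E: 5·5+5·0 = 25 | 5·5+1·0+1·0+4·0 = 25
M: 5·0+5·6 = 30 | 5·0+1·0+1·6+4·6 = 30
Q: 5·8+5·0 = 40 | 5·0+1·5+1·7+4·7 = 40
gcd(5,5,5,1,1,4) = 1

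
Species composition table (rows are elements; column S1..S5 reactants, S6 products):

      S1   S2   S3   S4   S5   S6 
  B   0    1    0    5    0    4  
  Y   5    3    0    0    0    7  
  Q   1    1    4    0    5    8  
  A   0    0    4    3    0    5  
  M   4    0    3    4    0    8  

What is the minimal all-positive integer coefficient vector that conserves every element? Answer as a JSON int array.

Coefficients: [4, 5, 4, 3, 3, 5]

B: 4·0+5·1+4·0+3·5+3·0 = 20 | 5·4 = 20
Y: 4·5+5·3+4·0+3·0+3·0 = 35 | 5·7 = 35
Q: 4·1+5·1+4·4+3·0+3·5 = 40 | 5·8 = 40
A: 4·0+5·0+4·4+3·3+3·0 = 25 | 5·5 = 25
M: 4·4+5·0+4·3+3·4+3·0 = 40 | 5·8 = 40
gcd(4,5,4,3,3,5) = 1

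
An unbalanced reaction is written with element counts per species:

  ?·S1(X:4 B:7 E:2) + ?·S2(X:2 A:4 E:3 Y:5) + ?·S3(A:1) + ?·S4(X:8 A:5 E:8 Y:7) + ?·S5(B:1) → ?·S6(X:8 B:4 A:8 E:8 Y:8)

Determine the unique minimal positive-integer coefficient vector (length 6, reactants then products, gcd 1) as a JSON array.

Coefficients: [1, 2, 6, 2, 5, 3]

X: 1·4+2·2+6·0+2·8+5·0 = 24 | 3·8 = 24
B: 1·7+2·0+6·0+2·0+5·1 = 12 | 3·4 = 12
A: 1·0+2·4+6·1+2·5+5·0 = 24 | 3·8 = 24
E: 1·2+2·3+6·0+2·8+5·0 = 24 | 3·8 = 24
Y: 1·0+2·5+6·0+2·7+5·0 = 24 | 3·8 = 24
gcd(1,2,6,2,5,3) = 1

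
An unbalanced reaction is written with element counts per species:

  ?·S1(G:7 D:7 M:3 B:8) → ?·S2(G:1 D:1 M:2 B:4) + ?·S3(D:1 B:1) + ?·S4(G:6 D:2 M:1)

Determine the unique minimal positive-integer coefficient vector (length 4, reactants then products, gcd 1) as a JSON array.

G: 1·7 = 7 | 1·1+4·0+1·6 = 7
D: 1·7 = 7 | 1·1+4·1+1·2 = 7
M: 1·3 = 3 | 1·2+4·0+1·1 = 3
B: 1·8 = 8 | 1·4+4·1+1·0 = 8
gcd(1,1,4,1) = 1

Coefficients: [1, 1, 4, 1]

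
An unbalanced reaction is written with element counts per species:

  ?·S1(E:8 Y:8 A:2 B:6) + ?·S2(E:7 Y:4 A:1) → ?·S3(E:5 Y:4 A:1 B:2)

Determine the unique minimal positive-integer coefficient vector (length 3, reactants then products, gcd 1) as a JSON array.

E: 1·8+1·7 = 15 | 3·5 = 15
Y: 1·8+1·4 = 12 | 3·4 = 12
A: 1·2+1·1 = 3 | 3·1 = 3
B: 1·6+1·0 = 6 | 3·2 = 6
gcd(1,1,3) = 1

Coefficients: [1, 1, 3]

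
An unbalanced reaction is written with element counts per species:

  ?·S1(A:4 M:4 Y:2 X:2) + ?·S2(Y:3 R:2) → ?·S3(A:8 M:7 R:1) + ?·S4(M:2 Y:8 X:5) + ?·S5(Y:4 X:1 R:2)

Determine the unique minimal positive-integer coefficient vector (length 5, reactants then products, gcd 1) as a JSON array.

Coefficients: [4, 4, 2, 1, 3]

A: 4·4+4·0 = 16 | 2·8+1·0+3·0 = 16
M: 4·4+4·0 = 16 | 2·7+1·2+3·0 = 16
Y: 4·2+4·3 = 20 | 2·0+1·8+3·4 = 20
X: 4·2+4·0 = 8 | 2·0+1·5+3·1 = 8
R: 4·0+4·2 = 8 | 2·1+1·0+3·2 = 8
gcd(4,4,2,1,3) = 1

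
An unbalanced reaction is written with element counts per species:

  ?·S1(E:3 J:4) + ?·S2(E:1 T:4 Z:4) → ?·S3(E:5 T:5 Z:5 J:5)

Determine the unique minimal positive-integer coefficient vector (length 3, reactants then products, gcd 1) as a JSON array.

Coefficients: [5, 5, 4]

E: 5·3+5·1 = 20 | 4·5 = 20
T: 5·0+5·4 = 20 | 4·5 = 20
Z: 5·0+5·4 = 20 | 4·5 = 20
J: 5·4+5·0 = 20 | 4·5 = 20
gcd(5,5,4) = 1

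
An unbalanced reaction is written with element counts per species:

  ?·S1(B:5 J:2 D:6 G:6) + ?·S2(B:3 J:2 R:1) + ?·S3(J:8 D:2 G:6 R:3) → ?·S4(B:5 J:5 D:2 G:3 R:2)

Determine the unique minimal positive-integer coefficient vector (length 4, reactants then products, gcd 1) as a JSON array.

Coefficients: [1, 5, 1, 4]

B: 1·5+5·3+1·0 = 20 | 4·5 = 20
J: 1·2+5·2+1·8 = 20 | 4·5 = 20
D: 1·6+5·0+1·2 = 8 | 4·2 = 8
G: 1·6+5·0+1·6 = 12 | 4·3 = 12
R: 1·0+5·1+1·3 = 8 | 4·2 = 8
gcd(1,5,1,4) = 1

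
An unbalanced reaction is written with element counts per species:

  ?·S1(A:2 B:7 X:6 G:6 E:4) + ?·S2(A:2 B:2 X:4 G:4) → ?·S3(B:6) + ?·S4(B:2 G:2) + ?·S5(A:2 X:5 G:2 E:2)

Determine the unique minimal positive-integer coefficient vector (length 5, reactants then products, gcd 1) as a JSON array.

Coefficients: [2, 2, 1, 6, 4]

A: 2·2+2·2 = 8 | 1·0+6·0+4·2 = 8
B: 2·7+2·2 = 18 | 1·6+6·2+4·0 = 18
X: 2·6+2·4 = 20 | 1·0+6·0+4·5 = 20
G: 2·6+2·4 = 20 | 1·0+6·2+4·2 = 20
E: 2·4+2·0 = 8 | 1·0+6·0+4·2 = 8
gcd(2,2,1,6,4) = 1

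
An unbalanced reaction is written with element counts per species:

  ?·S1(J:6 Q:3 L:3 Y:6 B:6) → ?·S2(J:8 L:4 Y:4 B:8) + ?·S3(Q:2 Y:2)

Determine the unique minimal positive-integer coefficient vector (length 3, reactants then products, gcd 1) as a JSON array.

J: 4·6 = 24 | 3·8+6·0 = 24
Q: 4·3 = 12 | 3·0+6·2 = 12
L: 4·3 = 12 | 3·4+6·0 = 12
Y: 4·6 = 24 | 3·4+6·2 = 24
B: 4·6 = 24 | 3·8+6·0 = 24
gcd(4,3,6) = 1

Coefficients: [4, 3, 6]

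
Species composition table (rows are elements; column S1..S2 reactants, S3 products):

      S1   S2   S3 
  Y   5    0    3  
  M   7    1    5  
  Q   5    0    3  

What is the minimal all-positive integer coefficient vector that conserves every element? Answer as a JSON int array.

Coefficients: [3, 4, 5]

Y: 3·5+4·0 = 15 | 5·3 = 15
M: 3·7+4·1 = 25 | 5·5 = 25
Q: 3·5+4·0 = 15 | 5·3 = 15
gcd(3,4,5) = 1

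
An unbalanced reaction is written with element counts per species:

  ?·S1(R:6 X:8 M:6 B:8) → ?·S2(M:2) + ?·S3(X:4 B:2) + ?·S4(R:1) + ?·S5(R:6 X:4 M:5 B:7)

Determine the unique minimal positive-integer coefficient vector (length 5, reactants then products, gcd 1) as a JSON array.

Coefficients: [5, 5, 6, 6, 4]

R: 5·6 = 30 | 5·0+6·0+6·1+4·6 = 30
X: 5·8 = 40 | 5·0+6·4+6·0+4·4 = 40
M: 5·6 = 30 | 5·2+6·0+6·0+4·5 = 30
B: 5·8 = 40 | 5·0+6·2+6·0+4·7 = 40
gcd(5,5,6,6,4) = 1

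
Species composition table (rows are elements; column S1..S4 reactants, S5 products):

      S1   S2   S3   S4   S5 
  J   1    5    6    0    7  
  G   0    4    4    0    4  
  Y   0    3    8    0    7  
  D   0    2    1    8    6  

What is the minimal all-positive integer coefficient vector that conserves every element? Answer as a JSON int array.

J: 6·1+1·5+4·6+3·0 = 35 | 5·7 = 35
G: 6·0+1·4+4·4+3·0 = 20 | 5·4 = 20
Y: 6·0+1·3+4·8+3·0 = 35 | 5·7 = 35
D: 6·0+1·2+4·1+3·8 = 30 | 5·6 = 30
gcd(6,1,4,3,5) = 1

Coefficients: [6, 1, 4, 3, 5]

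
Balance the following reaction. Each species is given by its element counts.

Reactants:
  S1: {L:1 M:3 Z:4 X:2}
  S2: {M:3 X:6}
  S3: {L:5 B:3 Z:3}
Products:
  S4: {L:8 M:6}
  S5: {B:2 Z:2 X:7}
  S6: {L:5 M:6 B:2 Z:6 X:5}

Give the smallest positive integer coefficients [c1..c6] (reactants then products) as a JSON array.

Coefficients: [3, 5, 4, 1, 3, 3]

L: 3·1+5·0+4·5 = 23 | 1·8+3·0+3·5 = 23
M: 3·3+5·3+4·0 = 24 | 1·6+3·0+3·6 = 24
B: 3·0+5·0+4·3 = 12 | 1·0+3·2+3·2 = 12
Z: 3·4+5·0+4·3 = 24 | 1·0+3·2+3·6 = 24
X: 3·2+5·6+4·0 = 36 | 1·0+3·7+3·5 = 36
gcd(3,5,4,1,3,3) = 1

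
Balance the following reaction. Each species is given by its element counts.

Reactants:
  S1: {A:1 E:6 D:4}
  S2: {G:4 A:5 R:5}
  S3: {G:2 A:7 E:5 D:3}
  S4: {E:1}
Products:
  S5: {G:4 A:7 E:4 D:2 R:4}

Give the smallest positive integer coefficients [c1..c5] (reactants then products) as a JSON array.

Coefficients: [1, 4, 2, 4, 5]

G: 1·0+4·4+2·2+4·0 = 20 | 5·4 = 20
A: 1·1+4·5+2·7+4·0 = 35 | 5·7 = 35
E: 1·6+4·0+2·5+4·1 = 20 | 5·4 = 20
D: 1·4+4·0+2·3+4·0 = 10 | 5·2 = 10
R: 1·0+4·5+2·0+4·0 = 20 | 5·4 = 20
gcd(1,4,2,4,5) = 1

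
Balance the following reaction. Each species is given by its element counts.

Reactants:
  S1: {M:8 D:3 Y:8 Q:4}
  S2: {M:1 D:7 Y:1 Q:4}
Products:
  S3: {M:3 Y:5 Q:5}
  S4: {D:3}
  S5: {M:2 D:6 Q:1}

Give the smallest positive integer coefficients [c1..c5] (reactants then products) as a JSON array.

Coefficients: [3, 6, 6, 5, 6]

M: 3·8+6·1 = 30 | 6·3+5·0+6·2 = 30
D: 3·3+6·7 = 51 | 6·0+5·3+6·6 = 51
Y: 3·8+6·1 = 30 | 6·5+5·0+6·0 = 30
Q: 3·4+6·4 = 36 | 6·5+5·0+6·1 = 36
gcd(3,6,6,5,6) = 1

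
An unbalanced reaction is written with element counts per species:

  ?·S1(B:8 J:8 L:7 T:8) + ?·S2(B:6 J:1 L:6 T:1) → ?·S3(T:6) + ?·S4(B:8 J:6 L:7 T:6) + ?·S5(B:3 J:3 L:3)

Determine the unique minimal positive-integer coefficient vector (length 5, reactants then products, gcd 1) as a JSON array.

Coefficients: [5, 2, 2, 5, 4]

B: 5·8+2·6 = 52 | 2·0+5·8+4·3 = 52
J: 5·8+2·1 = 42 | 2·0+5·6+4·3 = 42
L: 5·7+2·6 = 47 | 2·0+5·7+4·3 = 47
T: 5·8+2·1 = 42 | 2·6+5·6+4·0 = 42
gcd(5,2,2,5,4) = 1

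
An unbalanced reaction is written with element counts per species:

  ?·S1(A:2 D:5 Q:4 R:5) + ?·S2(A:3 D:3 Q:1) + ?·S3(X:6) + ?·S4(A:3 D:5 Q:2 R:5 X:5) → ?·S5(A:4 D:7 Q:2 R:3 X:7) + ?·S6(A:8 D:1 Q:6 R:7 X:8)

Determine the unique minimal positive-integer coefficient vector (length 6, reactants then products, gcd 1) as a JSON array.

A: 1·2+6·3+5·0+4·3 = 32 | 6·4+1·8 = 32
D: 1·5+6·3+5·0+4·5 = 43 | 6·7+1·1 = 43
Q: 1·4+6·1+5·0+4·2 = 18 | 6·2+1·6 = 18
R: 1·5+6·0+5·0+4·5 = 25 | 6·3+1·7 = 25
X: 1·0+6·0+5·6+4·5 = 50 | 6·7+1·8 = 50
gcd(1,6,5,4,6,1) = 1

Coefficients: [1, 6, 5, 4, 6, 1]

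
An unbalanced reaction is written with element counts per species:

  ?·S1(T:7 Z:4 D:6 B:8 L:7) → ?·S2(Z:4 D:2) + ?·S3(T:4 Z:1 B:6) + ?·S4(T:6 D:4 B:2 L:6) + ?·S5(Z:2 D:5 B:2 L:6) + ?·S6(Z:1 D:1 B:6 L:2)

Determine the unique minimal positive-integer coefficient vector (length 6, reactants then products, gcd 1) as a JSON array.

Coefficients: [6, 4, 3, 5, 1, 3]

T: 6·7 = 42 | 4·0+3·4+5·6+1·0+3·0 = 42
Z: 6·4 = 24 | 4·4+3·1+5·0+1·2+3·1 = 24
D: 6·6 = 36 | 4·2+3·0+5·4+1·5+3·1 = 36
B: 6·8 = 48 | 4·0+3·6+5·2+1·2+3·6 = 48
L: 6·7 = 42 | 4·0+3·0+5·6+1·6+3·2 = 42
gcd(6,4,3,5,1,3) = 1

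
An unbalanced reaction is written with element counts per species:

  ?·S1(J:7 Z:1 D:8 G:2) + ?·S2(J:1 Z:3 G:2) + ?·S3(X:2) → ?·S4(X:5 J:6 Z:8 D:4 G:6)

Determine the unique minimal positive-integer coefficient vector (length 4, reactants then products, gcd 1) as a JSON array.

X: 1·0+5·0+5·2 = 10 | 2·5 = 10
J: 1·7+5·1+5·0 = 12 | 2·6 = 12
Z: 1·1+5·3+5·0 = 16 | 2·8 = 16
D: 1·8+5·0+5·0 = 8 | 2·4 = 8
G: 1·2+5·2+5·0 = 12 | 2·6 = 12
gcd(1,5,5,2) = 1

Coefficients: [1, 5, 5, 2]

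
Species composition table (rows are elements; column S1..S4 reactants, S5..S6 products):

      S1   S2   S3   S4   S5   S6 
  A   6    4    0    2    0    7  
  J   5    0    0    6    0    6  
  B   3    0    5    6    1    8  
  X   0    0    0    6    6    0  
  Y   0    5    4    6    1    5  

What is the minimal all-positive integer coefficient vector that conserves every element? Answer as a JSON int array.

Coefficients: [6, 1, 5, 1, 1, 6]

A: 6·6+1·4+5·0+1·2 = 42 | 1·0+6·7 = 42
J: 6·5+1·0+5·0+1·6 = 36 | 1·0+6·6 = 36
B: 6·3+1·0+5·5+1·6 = 49 | 1·1+6·8 = 49
X: 6·0+1·0+5·0+1·6 = 6 | 1·6+6·0 = 6
Y: 6·0+1·5+5·4+1·6 = 31 | 1·1+6·5 = 31
gcd(6,1,5,1,1,6) = 1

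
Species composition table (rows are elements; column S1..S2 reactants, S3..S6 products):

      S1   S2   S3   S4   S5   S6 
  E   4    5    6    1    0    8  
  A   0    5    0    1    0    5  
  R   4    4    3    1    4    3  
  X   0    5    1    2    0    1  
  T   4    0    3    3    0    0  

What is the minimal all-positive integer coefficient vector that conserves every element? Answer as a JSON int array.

E: 6·4+3·5 = 39 | 3·6+5·1+4·0+2·8 = 39
A: 6·0+3·5 = 15 | 3·0+5·1+4·0+2·5 = 15
R: 6·4+3·4 = 36 | 3·3+5·1+4·4+2·3 = 36
X: 6·0+3·5 = 15 | 3·1+5·2+4·0+2·1 = 15
T: 6·4+3·0 = 24 | 3·3+5·3+4·0+2·0 = 24
gcd(6,3,3,5,4,2) = 1

Coefficients: [6, 3, 3, 5, 4, 2]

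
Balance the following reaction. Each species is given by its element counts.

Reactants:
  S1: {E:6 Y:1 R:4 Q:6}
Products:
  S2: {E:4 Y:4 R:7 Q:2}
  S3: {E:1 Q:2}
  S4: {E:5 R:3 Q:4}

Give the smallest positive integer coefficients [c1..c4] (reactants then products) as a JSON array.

E: 4·6 = 24 | 1·4+5·1+3·5 = 24
Y: 4·1 = 4 | 1·4+5·0+3·0 = 4
R: 4·4 = 16 | 1·7+5·0+3·3 = 16
Q: 4·6 = 24 | 1·2+5·2+3·4 = 24
gcd(4,1,5,3) = 1

Coefficients: [4, 1, 5, 3]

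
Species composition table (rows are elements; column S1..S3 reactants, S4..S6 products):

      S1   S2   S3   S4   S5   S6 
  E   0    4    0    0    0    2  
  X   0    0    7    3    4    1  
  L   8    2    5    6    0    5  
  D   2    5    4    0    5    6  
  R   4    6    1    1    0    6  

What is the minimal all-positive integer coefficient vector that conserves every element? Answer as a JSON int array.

E: 5·0+3·4+4·0 = 12 | 6·0+1·0+6·2 = 12
X: 5·0+3·0+4·7 = 28 | 6·3+1·4+6·1 = 28
L: 5·8+3·2+4·5 = 66 | 6·6+1·0+6·5 = 66
D: 5·2+3·5+4·4 = 41 | 6·0+1·5+6·6 = 41
R: 5·4+3·6+4·1 = 42 | 6·1+1·0+6·6 = 42
gcd(5,3,4,6,1,6) = 1

Coefficients: [5, 3, 4, 6, 1, 6]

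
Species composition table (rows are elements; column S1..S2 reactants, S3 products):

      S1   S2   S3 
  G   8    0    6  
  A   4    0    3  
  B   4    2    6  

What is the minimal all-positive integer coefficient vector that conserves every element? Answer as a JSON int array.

G: 3·8+6·0 = 24 | 4·6 = 24
A: 3·4+6·0 = 12 | 4·3 = 12
B: 3·4+6·2 = 24 | 4·6 = 24
gcd(3,6,4) = 1

Coefficients: [3, 6, 4]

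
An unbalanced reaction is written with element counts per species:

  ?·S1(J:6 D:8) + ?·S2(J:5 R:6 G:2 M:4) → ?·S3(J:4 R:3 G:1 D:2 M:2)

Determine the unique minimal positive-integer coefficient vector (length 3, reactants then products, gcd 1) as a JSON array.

J: 1·6+2·5 = 16 | 4·4 = 16
R: 1·0+2·6 = 12 | 4·3 = 12
G: 1·0+2·2 = 4 | 4·1 = 4
D: 1·8+2·0 = 8 | 4·2 = 8
M: 1·0+2·4 = 8 | 4·2 = 8
gcd(1,2,4) = 1

Coefficients: [1, 2, 4]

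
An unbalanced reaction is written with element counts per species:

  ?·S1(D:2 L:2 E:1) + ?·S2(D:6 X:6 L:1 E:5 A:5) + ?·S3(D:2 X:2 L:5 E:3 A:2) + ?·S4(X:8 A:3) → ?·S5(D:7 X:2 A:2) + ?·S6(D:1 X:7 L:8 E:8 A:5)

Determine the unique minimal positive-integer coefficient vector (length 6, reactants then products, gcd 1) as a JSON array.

D: 2·2+3·6+5·2+1·0 = 32 | 4·7+4·1 = 32
X: 2·0+3·6+5·2+1·8 = 36 | 4·2+4·7 = 36
L: 2·2+3·1+5·5+1·0 = 32 | 4·0+4·8 = 32
E: 2·1+3·5+5·3+1·0 = 32 | 4·0+4·8 = 32
A: 2·0+3·5+5·2+1·3 = 28 | 4·2+4·5 = 28
gcd(2,3,5,1,4,4) = 1

Coefficients: [2, 3, 5, 1, 4, 4]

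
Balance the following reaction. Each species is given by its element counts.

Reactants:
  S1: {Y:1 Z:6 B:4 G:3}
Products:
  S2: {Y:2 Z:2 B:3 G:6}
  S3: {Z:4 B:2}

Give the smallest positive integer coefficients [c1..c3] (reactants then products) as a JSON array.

Coefficients: [4, 2, 5]

Y: 4·1 = 4 | 2·2+5·0 = 4
Z: 4·6 = 24 | 2·2+5·4 = 24
B: 4·4 = 16 | 2·3+5·2 = 16
G: 4·3 = 12 | 2·6+5·0 = 12
gcd(4,2,5) = 1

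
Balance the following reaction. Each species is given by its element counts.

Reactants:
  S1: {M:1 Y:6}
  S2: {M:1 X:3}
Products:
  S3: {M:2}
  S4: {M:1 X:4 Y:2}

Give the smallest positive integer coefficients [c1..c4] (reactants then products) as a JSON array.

Coefficients: [1, 4, 1, 3]

M: 1·1+4·1 = 5 | 1·2+3·1 = 5
X: 1·0+4·3 = 12 | 1·0+3·4 = 12
Y: 1·6+4·0 = 6 | 1·0+3·2 = 6
gcd(1,4,1,3) = 1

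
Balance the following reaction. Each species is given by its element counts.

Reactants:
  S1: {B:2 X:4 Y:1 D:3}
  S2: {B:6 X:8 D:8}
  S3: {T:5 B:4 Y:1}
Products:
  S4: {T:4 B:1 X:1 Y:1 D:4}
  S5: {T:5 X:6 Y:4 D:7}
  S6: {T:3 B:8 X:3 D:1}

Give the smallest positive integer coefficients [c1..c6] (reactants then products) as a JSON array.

T: 1·0+2·0+5·5 = 25 | 2·4+1·5+4·3 = 25
B: 1·2+2·6+5·4 = 34 | 2·1+1·0+4·8 = 34
X: 1·4+2·8+5·0 = 20 | 2·1+1·6+4·3 = 20
Y: 1·1+2·0+5·1 = 6 | 2·1+1·4+4·0 = 6
D: 1·3+2·8+5·0 = 19 | 2·4+1·7+4·1 = 19
gcd(1,2,5,2,1,4) = 1

Coefficients: [1, 2, 5, 2, 1, 4]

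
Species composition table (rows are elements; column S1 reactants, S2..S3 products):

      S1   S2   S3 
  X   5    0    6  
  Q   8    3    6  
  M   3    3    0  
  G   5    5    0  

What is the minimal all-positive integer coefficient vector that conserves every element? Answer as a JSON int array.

Coefficients: [6, 6, 5]

X: 6·5 = 30 | 6·0+5·6 = 30
Q: 6·8 = 48 | 6·3+5·6 = 48
M: 6·3 = 18 | 6·3+5·0 = 18
G: 6·5 = 30 | 6·5+5·0 = 30
gcd(6,6,5) = 1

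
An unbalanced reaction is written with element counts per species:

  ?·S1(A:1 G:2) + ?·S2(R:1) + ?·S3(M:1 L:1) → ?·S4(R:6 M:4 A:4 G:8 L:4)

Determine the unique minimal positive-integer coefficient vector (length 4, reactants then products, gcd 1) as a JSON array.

R: 4·0+6·1+4·0 = 6 | 1·6 = 6
M: 4·0+6·0+4·1 = 4 | 1·4 = 4
A: 4·1+6·0+4·0 = 4 | 1·4 = 4
G: 4·2+6·0+4·0 = 8 | 1·8 = 8
L: 4·0+6·0+4·1 = 4 | 1·4 = 4
gcd(4,6,4,1) = 1

Coefficients: [4, 6, 4, 1]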